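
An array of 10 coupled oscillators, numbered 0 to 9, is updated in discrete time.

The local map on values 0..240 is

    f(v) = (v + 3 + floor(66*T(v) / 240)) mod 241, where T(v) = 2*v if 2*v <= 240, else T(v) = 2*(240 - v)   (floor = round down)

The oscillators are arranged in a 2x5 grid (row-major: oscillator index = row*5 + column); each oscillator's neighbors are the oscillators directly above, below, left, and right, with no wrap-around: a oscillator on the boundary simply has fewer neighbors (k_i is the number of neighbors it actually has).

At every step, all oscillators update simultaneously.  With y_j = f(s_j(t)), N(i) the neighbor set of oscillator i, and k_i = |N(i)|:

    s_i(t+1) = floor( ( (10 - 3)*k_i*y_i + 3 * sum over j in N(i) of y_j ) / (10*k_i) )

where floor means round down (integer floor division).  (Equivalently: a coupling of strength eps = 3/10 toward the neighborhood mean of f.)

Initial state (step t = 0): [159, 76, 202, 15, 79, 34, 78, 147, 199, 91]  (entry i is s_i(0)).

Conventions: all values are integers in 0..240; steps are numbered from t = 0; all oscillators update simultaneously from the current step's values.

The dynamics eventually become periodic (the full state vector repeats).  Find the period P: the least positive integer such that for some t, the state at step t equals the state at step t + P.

Simulating step by step:
t=0: [159, 76, 202, 15, 79, 34, 78, 147, 199, 91]
t=1: [170, 139, 192, 75, 113, 87, 123, 197, 193, 153]
t=2: [197, 200, 208, 145, 172, 156, 188, 219, 209, 201]
t=3: [220, 224, 225, 206, 212, 209, 219, 230, 226, 223]
t=4: [233, 234, 235, 229, 230, 230, 233, 237, 235, 234]
t=5: [239, 239, 215, 238, 238, 238, 215, 71, 215, 239]
t=6: [1, 47, 173, 47, 1, 35, 173, 148, 173, 35]
t=7: [22, 95, 183, 95, 22, 72, 181, 204, 181, 72]
t=8: [65, 152, 204, 152, 65, 117, 200, 223, 200, 117]
t=9: [130, 197, 222, 197, 130, 178, 219, 232, 219, 178]
t=10: [200, 222, 232, 222, 200, 214, 230, 237, 230, 214]
t=11: [227, 234, 214, 234, 227, 231, 213, 71, 213, 231]
t=12: [237, 237, 221, 237, 237, 236, 220, 148, 220, 236]
t=13: [0, 46, 183, 46, 0, 35, 183, 210, 183, 35]
t=14: [21, 95, 189, 95, 21, 72, 187, 225, 187, 72]
t=15: [64, 152, 207, 152, 64, 117, 203, 231, 203, 117]
t=16: [129, 197, 224, 197, 129, 178, 220, 234, 220, 178]
t=17: [200, 222, 233, 222, 200, 214, 231, 238, 231, 214]
t=18: [227, 234, 214, 234, 227, 231, 213, 72, 213, 231]
t=19: [237, 237, 221, 237, 237, 236, 220, 148, 220, 236]

Answer: 7
Key observation: The state at step 12, [237, 237, 221, 237, 237, 236, 220, 148, 220, 236], reappears at step 19 — and no state repeats earlier — so the cycle the system enters has period 7.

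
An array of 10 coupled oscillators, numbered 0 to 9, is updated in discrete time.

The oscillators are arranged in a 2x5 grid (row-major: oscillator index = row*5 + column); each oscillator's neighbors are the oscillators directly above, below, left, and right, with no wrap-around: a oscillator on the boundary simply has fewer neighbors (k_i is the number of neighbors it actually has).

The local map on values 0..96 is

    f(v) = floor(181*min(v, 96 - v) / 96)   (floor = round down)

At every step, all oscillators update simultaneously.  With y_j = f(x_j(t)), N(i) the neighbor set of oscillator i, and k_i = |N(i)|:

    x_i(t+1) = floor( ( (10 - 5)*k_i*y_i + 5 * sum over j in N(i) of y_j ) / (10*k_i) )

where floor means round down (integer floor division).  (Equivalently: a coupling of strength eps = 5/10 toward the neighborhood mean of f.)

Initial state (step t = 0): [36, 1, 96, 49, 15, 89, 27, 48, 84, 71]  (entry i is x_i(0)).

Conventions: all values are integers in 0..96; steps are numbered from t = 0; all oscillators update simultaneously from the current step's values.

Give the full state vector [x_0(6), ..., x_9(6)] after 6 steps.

Simulating step by step:
t=0: [36, 1, 96, 49, 15, 89, 27, 48, 84, 71]
t=1: [37, 20, 29, 52, 47, 35, 42, 57, 48, 36]
t=2: [60, 52, 59, 79, 81, 69, 68, 73, 82, 78]
t=3: [66, 72, 60, 36, 30, 54, 55, 46, 31, 30]
t=4: [59, 55, 66, 63, 58, 72, 73, 76, 63, 56]
t=5: [65, 66, 57, 62, 69, 50, 48, 45, 60, 70]
t=6: [64, 64, 70, 63, 53, 80, 82, 80, 66, 53]

Answer: [64, 64, 70, 63, 53, 80, 82, 80, 66, 53]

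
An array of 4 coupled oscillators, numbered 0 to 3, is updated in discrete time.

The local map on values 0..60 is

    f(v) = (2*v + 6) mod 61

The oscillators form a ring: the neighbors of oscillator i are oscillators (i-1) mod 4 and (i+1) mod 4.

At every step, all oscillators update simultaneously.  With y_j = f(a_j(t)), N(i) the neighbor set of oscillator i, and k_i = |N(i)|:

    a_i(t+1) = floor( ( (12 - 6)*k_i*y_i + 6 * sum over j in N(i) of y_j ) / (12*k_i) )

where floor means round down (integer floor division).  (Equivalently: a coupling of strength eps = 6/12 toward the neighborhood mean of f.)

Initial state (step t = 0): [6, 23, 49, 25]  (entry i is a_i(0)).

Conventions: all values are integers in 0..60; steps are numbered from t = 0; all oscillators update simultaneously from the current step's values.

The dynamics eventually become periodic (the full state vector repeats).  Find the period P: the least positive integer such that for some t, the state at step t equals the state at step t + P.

Simulating step by step:
t=0: [6, 23, 49, 25]
t=1: [36, 41, 48, 43]
t=2: [23, 28, 35, 30]
t=3: [27, 17, 9, 19]
t=4: [51, 41, 33, 43]
t=5: [38, 28, 20, 30]
t=6: [12, 17, 24, 19]
t=7: [36, 41, 48, 43]

Answer: 6
Key observation: The state at step 1, [36, 41, 48, 43], reappears at step 7 — and no state repeats earlier — so the cycle the system enters has period 6.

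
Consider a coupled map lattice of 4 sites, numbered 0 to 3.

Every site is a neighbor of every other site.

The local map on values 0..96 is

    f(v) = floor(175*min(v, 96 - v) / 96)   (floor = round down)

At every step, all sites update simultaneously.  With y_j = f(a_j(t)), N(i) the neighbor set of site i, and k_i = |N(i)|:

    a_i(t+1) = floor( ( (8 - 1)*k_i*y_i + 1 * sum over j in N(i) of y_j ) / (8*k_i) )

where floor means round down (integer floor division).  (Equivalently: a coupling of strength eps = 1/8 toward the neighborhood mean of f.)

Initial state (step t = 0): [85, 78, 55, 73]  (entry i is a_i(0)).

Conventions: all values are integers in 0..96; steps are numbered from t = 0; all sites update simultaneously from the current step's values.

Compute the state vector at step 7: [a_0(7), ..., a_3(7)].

Simulating step by step:
t=0: [85, 78, 55, 73]
t=1: [23, 33, 68, 41]
t=2: [43, 59, 51, 71]
t=3: [76, 67, 79, 48]
t=4: [38, 51, 33, 81]
t=5: [67, 78, 59, 32]
t=6: [52, 35, 64, 57]
t=7: [78, 63, 59, 70]

Answer: [78, 63, 59, 70]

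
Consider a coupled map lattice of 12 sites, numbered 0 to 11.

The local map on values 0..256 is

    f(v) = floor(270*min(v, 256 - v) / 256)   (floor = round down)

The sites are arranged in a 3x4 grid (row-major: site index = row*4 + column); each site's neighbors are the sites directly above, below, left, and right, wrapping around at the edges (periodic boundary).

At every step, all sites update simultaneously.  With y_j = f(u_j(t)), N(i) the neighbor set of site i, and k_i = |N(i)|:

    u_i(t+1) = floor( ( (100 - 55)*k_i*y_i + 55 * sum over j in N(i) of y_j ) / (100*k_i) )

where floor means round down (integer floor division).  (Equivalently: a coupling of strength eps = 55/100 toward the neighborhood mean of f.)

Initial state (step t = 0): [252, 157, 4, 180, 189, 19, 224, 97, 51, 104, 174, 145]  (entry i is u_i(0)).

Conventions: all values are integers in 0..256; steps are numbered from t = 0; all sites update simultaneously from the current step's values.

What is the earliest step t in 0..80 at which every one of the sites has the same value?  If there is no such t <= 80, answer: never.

Answer: 13
Key observation: Synchronization is absorbing here: once all sites are equal they stay equal, and step 13 is the first all-equal step.

Derivation:
t=0: [252, 157, 4, 180, 189, 19, 224, 97, 51, 104, 174, 145]  (not all equal)
t=1: [44, 65, 43, 67, 56, 52, 44, 87, 65, 85, 74, 96]  (not all equal)
t=2: [57, 62, 56, 70, 62, 60, 57, 78, 71, 76, 73, 87]  (not all equal)
t=3: [65, 65, 64, 73, 67, 65, 65, 76, 74, 74, 74, 82]  (not all equal)
t=4: [70, 69, 70, 75, 71, 69, 70, 77, 76, 75, 76, 81]  (not all equal)
t=5: [74, 73, 74, 78, 75, 73, 74, 79, 78, 77, 78, 82]  (not all equal)
t=6: [78, 77, 78, 81, 79, 77, 78, 82, 81, 79, 81, 83]  (not all equal)
t=7: [82, 81, 82, 84, 83, 81, 82, 85, 84, 83, 84, 86]  (not all equal)
t=8: [86, 85, 86, 87, 87, 85, 86, 88, 87, 86, 87, 89]  (not all equal)
t=9: [90, 89, 90, 91, 90, 89, 90, 91, 91, 90, 90, 92]  (not all equal)
t=10: [94, 93, 94, 95, 94, 93, 94, 95, 94, 93, 94, 95]  (not all equal)
t=11: [99, 98, 99, 99, 99, 98, 99, 99, 99, 98, 99, 99]  (not all equal)
t=12: [103, 103, 103, 104, 103, 103, 103, 104, 103, 103, 103, 104]  (not all equal)
t=13: [108, 108, 108, 108, 108, 108, 108, 108, 108, 108, 108, 108]  (all equal)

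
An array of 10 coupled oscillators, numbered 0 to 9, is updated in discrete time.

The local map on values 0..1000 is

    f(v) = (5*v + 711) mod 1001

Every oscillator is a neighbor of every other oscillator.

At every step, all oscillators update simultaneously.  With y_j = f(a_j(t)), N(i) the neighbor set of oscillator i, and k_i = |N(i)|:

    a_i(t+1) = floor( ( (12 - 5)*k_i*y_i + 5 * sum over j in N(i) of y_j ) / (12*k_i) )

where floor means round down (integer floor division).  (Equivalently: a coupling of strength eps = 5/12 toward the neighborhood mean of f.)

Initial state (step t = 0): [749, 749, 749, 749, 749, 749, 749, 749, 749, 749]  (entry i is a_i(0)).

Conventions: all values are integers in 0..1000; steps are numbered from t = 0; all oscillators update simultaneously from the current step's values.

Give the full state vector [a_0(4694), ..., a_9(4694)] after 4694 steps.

Simulating step by step:
t=0: [749, 749, 749, 749, 749, 749, 749, 749, 749, 749]
t=1: [452, 452, 452, 452, 452, 452, 452, 452, 452, 452]
t=2: [969, 969, 969, 969, 969, 969, 969, 969, 969, 969]
t=3: [551, 551, 551, 551, 551, 551, 551, 551, 551, 551]
t=4: [463, 463, 463, 463, 463, 463, 463, 463, 463, 463]
t=5: [23, 23, 23, 23, 23, 23, 23, 23, 23, 23]
t=6: [826, 826, 826, 826, 826, 826, 826, 826, 826, 826]
t=7: [837, 837, 837, 837, 837, 837, 837, 837, 837, 837]
t=8: [892, 892, 892, 892, 892, 892, 892, 892, 892, 892]
t=9: [166, 166, 166, 166, 166, 166, 166, 166, 166, 166]
t=10: [540, 540, 540, 540, 540, 540, 540, 540, 540, 540]
t=11: [408, 408, 408, 408, 408, 408, 408, 408, 408, 408]
t=12: [749, 749, 749, 749, 749, 749, 749, 749, 749, 749]

Answer: [969, 969, 969, 969, 969, 969, 969, 969, 969, 969]
Key observation: The state at step 0, [749, 749, 749, 749, 749, 749, 749, 749, 749, 749], reappears at step 12: the system is in a cycle of period 12 from step 0 on.  Therefore the state at step 4694 equals the state at step 0 + ((4694 - 0) mod 12) = 2, which is [969, 969, 969, 969, 969, 969, 969, 969, 969, 969].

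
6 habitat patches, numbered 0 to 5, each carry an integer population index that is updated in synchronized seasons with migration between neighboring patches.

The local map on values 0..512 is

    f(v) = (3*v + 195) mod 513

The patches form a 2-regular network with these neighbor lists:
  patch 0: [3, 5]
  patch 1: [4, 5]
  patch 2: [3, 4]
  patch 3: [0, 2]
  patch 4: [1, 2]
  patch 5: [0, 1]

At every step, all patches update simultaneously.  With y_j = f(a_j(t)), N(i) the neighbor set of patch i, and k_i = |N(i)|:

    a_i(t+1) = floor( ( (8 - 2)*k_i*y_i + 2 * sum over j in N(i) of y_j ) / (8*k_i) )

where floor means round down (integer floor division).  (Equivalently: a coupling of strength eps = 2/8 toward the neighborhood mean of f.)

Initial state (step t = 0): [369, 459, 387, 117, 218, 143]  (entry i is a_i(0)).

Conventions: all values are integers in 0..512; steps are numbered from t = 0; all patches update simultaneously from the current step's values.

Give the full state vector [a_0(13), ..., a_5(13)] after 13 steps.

Simulating step by step:
t=0: [369, 459, 387, 117, 218, 143]
t=1: [225, 80, 293, 100, 297, 121]
t=2: [335, 339, 105, 421, 105, 132]
t=3: [194, 213, 500, 409, 469, 103]
t=4: [310, 311, 174, 349, 106, 451]
t=5: [102, 77, 180, 199, 38, 31]
t=6: [446, 394, 240, 299, 312, 331]
t=7: [408, 296, 322, 163, 172, 228]
t=8: [361, 113, 147, 194, 172, 330]
t=9: [241, 60, 150, 244, 166, 153]
t=10: [373, 321, 173, 377, 198, 203]
t=11: [289, 169, 222, 286, 248, 270]
t=12: [91, 256, 317, 68, 386, 397]
t=13: [445, 423, 180, 372, 316, 384]

Answer: [445, 423, 180, 372, 316, 384]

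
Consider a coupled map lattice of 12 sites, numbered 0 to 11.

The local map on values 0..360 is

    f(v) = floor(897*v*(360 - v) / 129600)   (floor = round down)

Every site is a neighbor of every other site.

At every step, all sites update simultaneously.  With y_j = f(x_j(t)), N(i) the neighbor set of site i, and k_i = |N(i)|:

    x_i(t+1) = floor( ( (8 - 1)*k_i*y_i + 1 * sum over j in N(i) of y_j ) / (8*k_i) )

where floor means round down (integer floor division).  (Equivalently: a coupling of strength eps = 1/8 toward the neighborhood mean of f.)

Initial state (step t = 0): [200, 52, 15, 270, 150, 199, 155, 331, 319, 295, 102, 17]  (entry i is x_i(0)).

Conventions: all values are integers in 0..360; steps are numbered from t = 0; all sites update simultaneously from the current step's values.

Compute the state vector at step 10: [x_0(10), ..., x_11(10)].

Simulating step by step:
t=0: [200, 52, 15, 270, 150, 199, 155, 331, 319, 295, 102, 17]
t=1: [210, 114, 49, 164, 207, 210, 208, 76, 97, 133, 176, 53]
t=2: [213, 193, 116, 217, 214, 213, 213, 154, 177, 205, 219, 122]
t=3: [215, 221, 197, 214, 215, 215, 215, 218, 222, 218, 213, 201]
t=4: [215, 212, 221, 215, 215, 215, 215, 214, 212, 214, 215, 220]
t=5: [215, 216, 212, 215, 215, 215, 215, 215, 216, 215, 215, 213]
t=6: [215, 215, 216, 215, 215, 215, 215, 215, 215, 215, 215, 215]
t=7: [215, 215, 215, 215, 215, 215, 215, 215, 215, 215, 215, 215]
t=8: [215, 215, 215, 215, 215, 215, 215, 215, 215, 215, 215, 215]
t=9: [215, 215, 215, 215, 215, 215, 215, 215, 215, 215, 215, 215]
t=10: [215, 215, 215, 215, 215, 215, 215, 215, 215, 215, 215, 215]

Answer: [215, 215, 215, 215, 215, 215, 215, 215, 215, 215, 215, 215]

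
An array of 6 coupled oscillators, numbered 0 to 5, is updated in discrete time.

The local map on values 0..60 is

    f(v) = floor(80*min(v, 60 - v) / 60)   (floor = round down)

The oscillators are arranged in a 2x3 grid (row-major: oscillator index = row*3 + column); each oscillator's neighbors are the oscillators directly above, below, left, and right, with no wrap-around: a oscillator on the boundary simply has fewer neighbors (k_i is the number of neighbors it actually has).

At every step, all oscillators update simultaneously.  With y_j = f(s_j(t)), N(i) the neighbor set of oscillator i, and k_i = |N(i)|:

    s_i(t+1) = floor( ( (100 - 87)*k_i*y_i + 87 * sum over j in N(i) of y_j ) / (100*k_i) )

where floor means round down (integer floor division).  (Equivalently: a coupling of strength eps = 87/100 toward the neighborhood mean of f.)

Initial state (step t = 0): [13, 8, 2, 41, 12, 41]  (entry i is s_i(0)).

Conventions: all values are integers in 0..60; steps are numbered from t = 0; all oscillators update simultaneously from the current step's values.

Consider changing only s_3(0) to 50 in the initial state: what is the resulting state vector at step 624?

Simulating step by step:
t=0: [13, 8, 2, 50, 12, 41]
t=1: [12, 11, 15, 16, 16, 11]
t=2: [17, 18, 14, 18, 16, 19]
t=3: [23, 20, 23, 21, 23, 20]
t=4: [27, 29, 26, 29, 27, 29]
t=5: [37, 35, 37, 36, 37, 35]
t=6: [32, 30, 32, 30, 32, 30]
t=7: [39, 37, 39, 37, 39, 37]
t=8: [29, 28, 29, 28, 29, 28]
t=9: [37, 37, 37, 37, 37, 37]
t=10: [30, 30, 30, 30, 30, 30]
t=11: [40, 40, 40, 40, 40, 40]
t=12: [26, 26, 26, 26, 26, 26]
t=13: [34, 34, 34, 34, 34, 34]
t=14: [34, 34, 34, 34, 34, 34]

Answer: [34, 34, 34, 34, 34, 34]
Key observation: The state at step 13, [34, 34, 34, 34, 34, 34], reappears at step 14: the system is in a cycle of period 1 from step 13 on.  Therefore the state at step 624 equals the state at step 13 + ((624 - 13) mod 1) = 13, which is [34, 34, 34, 34, 34, 34].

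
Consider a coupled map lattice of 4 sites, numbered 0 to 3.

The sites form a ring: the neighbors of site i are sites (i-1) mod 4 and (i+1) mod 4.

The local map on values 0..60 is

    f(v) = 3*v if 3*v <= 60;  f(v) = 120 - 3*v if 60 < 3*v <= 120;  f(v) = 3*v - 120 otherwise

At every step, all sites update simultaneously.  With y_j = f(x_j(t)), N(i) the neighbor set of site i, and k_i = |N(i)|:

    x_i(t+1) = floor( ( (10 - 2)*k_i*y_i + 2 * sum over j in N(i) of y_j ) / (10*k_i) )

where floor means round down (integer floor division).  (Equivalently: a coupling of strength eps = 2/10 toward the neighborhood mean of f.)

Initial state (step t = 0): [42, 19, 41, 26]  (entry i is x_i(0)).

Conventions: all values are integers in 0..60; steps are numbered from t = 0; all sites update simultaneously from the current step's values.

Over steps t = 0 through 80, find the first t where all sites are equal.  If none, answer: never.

Answer: 22
Key observation: Synchronization is absorbing here: once all sites are equal they stay equal, and step 22 is the first all-equal step.

Derivation:
t=0: [42, 19, 41, 26]  (not all equal)
t=1: [14, 46, 12, 34]  (not all equal)
t=2: [37, 22, 32, 22]  (not all equal)
t=3: [18, 46, 30, 46]  (not all equal)
t=4: [46, 22, 27, 22]  (not all equal)
t=5: [25, 48, 42, 48]  (not all equal)
t=6: [40, 24, 9, 24]  (not all equal)
t=7: [9, 41, 31, 41]  (not all equal)
t=8: [22, 7, 22, 7]  (not all equal)
t=9: [47, 27, 47, 27]  (not all equal)
t=10: [24, 35, 24, 35]  (not all equal)
t=11: [41, 21, 41, 21]  (not all equal)
t=12: [13, 46, 13, 46]  (not all equal)
t=13: [34, 22, 34, 22]  (not all equal)
t=14: [25, 46, 25, 46]  (not all equal)
t=15: [39, 23, 39, 23]  (not all equal)
t=16: [12, 41, 12, 41]  (not all equal)
t=17: [29, 9, 29, 9]  (not all equal)
t=18: [31, 28, 31, 28]  (not all equal)
t=19: [28, 34, 28, 34]  (not all equal)
t=20: [32, 21, 32, 21]  (not all equal)
t=21: [30, 50, 30, 50]  (not all equal)
t=22: [30, 30, 30, 30]  (all equal)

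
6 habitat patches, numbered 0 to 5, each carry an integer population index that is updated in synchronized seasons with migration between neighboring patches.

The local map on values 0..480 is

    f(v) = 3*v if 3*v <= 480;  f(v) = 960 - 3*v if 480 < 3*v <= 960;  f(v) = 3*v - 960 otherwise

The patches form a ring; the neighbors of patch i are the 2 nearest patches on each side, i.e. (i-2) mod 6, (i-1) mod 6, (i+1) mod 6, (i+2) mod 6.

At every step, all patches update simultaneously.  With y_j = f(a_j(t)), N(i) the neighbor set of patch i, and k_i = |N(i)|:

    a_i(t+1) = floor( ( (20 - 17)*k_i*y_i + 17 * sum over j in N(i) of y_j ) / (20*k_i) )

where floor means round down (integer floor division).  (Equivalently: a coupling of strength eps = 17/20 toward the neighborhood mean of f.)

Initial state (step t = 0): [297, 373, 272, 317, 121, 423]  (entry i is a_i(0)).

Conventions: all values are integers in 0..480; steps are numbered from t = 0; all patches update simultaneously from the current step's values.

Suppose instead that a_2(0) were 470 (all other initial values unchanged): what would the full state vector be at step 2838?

Simulating step by step:
t=0: [297, 373, 470, 317, 121, 423]
t=1: [282, 201, 195, 273, 232, 173]
t=2: [322, 281, 242, 326, 267, 252]
t=3: [152, 115, 98, 154, 122, 94]
t=4: [341, 369, 390, 342, 372, 388]
t=5: [161, 137, 123, 162, 138, 122]
t=6: [403, 419, 432, 402, 420, 432]
t=7: [307, 292, 282, 306, 292, 282]
t=8: [90, 78, 70, 90, 78, 70]
t=9: [229, 239, 245, 229, 239, 245]
t=10: [239, 248, 253, 239, 248, 253]
t=11: [213, 221, 225, 213, 221, 225]
t=12: [295, 302, 305, 295, 302, 305]
t=13: [53, 59, 61, 53, 59, 61]
t=14: [176, 171, 170, 176, 171, 170]
t=15: [446, 441, 441, 446, 441, 441]
t=16: [365, 369, 369, 365, 369, 369]
t=17: [145, 141, 141, 145, 141, 141]
t=18: [424, 428, 428, 424, 428, 428]
t=19: [322, 318, 318, 322, 318, 318]
t=20: [6, 6, 6, 6, 6, 6]
t=21: [18, 18, 18, 18, 18, 18]
t=22: [54, 54, 54, 54, 54, 54]
t=23: [162, 162, 162, 162, 162, 162]
t=24: [474, 474, 474, 474, 474, 474]
t=25: [462, 462, 462, 462, 462, 462]
t=26: [426, 426, 426, 426, 426, 426]
t=27: [318, 318, 318, 318, 318, 318]
t=28: [6, 6, 6, 6, 6, 6]

Answer: [54, 54, 54, 54, 54, 54]
Key observation: The state at step 20, [6, 6, 6, 6, 6, 6], reappears at step 28: the system is in a cycle of period 8 from step 20 on.  Therefore the state at step 2838 equals the state at step 20 + ((2838 - 20) mod 8) = 22, which is [54, 54, 54, 54, 54, 54].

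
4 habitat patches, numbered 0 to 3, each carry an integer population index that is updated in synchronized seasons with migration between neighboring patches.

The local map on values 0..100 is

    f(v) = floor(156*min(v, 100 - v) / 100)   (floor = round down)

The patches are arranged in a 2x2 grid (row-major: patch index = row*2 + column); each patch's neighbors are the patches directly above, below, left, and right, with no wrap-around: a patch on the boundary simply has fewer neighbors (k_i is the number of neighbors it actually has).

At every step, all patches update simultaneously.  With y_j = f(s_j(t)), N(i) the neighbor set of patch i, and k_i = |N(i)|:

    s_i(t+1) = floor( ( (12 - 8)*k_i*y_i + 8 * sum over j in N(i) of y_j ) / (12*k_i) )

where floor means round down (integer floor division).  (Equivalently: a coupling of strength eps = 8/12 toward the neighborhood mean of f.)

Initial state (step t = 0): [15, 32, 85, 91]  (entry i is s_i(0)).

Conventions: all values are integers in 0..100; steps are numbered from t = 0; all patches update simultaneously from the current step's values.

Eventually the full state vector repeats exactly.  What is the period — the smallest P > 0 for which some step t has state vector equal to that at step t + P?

Simulating step by step:
t=0: [15, 32, 85, 91]
t=1: [31, 28, 20, 28]
t=2: [40, 44, 40, 39]
t=3: [64, 63, 61, 63]
t=4: [57, 56, 57, 58]
t=5: [67, 66, 66, 66]
t=6: [52, 52, 52, 53]
t=7: [74, 73, 73, 73]
t=8: [41, 41, 41, 42]
t=9: [63, 63, 63, 63]
t=10: [57, 57, 57, 57]
t=11: [67, 67, 67, 67]
t=12: [51, 51, 51, 51]
t=13: [76, 76, 76, 76]
t=14: [37, 37, 37, 37]
t=15: [57, 57, 57, 57]

Answer: 5
Key observation: The state at step 10, [57, 57, 57, 57], reappears at step 15 — and no state repeats earlier — so the cycle the system enters has period 5.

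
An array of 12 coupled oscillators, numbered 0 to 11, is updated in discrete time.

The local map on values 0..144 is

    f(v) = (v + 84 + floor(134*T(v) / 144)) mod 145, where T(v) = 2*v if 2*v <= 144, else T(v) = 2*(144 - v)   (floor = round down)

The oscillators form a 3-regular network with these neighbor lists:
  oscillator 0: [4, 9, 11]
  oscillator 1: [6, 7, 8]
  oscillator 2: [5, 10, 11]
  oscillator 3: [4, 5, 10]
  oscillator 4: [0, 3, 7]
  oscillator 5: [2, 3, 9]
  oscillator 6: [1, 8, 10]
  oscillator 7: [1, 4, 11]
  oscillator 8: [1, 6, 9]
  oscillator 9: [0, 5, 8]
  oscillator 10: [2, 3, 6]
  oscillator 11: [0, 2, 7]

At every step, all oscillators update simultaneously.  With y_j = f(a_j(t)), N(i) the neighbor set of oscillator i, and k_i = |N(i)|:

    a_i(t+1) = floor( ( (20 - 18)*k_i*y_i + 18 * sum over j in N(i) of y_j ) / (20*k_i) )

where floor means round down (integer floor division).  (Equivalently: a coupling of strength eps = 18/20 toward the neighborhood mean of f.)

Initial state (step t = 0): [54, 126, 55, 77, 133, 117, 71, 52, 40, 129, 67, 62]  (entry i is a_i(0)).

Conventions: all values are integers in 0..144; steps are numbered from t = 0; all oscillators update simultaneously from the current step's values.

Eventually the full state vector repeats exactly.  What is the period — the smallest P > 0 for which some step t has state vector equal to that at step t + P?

Answer: 2
Key observation: The state at step 8, [114, 114, 114, 114, 114, 114, 114, 114, 114, 114, 114, 114], reappears at step 10 — and no state repeats earlier — so the cycle the system enters has period 2.

Derivation:
t=0: [54, 126, 55, 77, 133, 117, 71, 52, 40, 129, 67, 62]
t=1: [100, 94, 115, 112, 105, 109, 98, 100, 105, 85, 126, 94]
t=2: [124, 120, 111, 109, 116, 116, 114, 122, 125, 118, 111, 116]
t=3: [105, 102, 108, 108, 104, 109, 104, 105, 104, 102, 110, 104]
t=4: [117, 116, 114, 114, 115, 115, 116, 117, 118, 115, 114, 115]
t=5: [106, 106, 107, 107, 106, 107, 106, 106, 106, 106, 107, 106]
t=6: [115, 115, 114, 114, 114, 114, 114, 115, 115, 114, 114, 114]
t=7: [107, 107, 108, 108, 107, 108, 107, 107, 107, 107, 108, 107]
t=8: [114, 114, 114, 114, 114, 114, 114, 114, 114, 114, 114, 114]
t=9: [108, 108, 108, 108, 108, 108, 108, 108, 108, 108, 108, 108]
t=10: [114, 114, 114, 114, 114, 114, 114, 114, 114, 114, 114, 114]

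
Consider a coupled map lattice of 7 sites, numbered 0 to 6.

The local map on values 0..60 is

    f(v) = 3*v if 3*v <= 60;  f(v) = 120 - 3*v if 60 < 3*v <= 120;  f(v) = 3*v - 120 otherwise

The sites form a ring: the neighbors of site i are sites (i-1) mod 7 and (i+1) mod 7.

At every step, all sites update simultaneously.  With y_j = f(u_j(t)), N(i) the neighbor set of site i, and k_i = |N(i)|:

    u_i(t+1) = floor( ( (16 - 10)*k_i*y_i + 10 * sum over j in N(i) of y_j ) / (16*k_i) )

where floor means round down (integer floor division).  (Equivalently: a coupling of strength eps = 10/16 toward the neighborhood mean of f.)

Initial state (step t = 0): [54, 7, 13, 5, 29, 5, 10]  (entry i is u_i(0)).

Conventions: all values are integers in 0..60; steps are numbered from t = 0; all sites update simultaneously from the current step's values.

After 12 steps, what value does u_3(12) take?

Simulating step by step:
t=0: [54, 7, 13, 5, 29, 5, 10]
t=1: [31, 33, 25, 28, 21, 25, 29]
t=2: [27, 30, 34, 45, 46, 45, 34]
t=3: [29, 29, 20, 16, 16, 16, 23]
t=4: [38, 41, 47, 51, 48, 48, 44]
t=5: [6, 9, 19, 26, 26, 20, 13]
t=6: [27, 33, 42, 46, 47, 47, 39]
t=7: [22, 21, 14, 15, 20, 15, 19]
t=8: [55, 51, 47, 48, 50, 53, 52]
t=9: [38, 33, 25, 24, 30, 35, 39]
t=10: [9, 23, 38, 41, 30, 15, 7]
t=11: [32, 29, 19, 12, 26, 32, 30]
t=12: [28, 37, 42, 44, 34, 31, 26]

Answer: u_3(12) = 44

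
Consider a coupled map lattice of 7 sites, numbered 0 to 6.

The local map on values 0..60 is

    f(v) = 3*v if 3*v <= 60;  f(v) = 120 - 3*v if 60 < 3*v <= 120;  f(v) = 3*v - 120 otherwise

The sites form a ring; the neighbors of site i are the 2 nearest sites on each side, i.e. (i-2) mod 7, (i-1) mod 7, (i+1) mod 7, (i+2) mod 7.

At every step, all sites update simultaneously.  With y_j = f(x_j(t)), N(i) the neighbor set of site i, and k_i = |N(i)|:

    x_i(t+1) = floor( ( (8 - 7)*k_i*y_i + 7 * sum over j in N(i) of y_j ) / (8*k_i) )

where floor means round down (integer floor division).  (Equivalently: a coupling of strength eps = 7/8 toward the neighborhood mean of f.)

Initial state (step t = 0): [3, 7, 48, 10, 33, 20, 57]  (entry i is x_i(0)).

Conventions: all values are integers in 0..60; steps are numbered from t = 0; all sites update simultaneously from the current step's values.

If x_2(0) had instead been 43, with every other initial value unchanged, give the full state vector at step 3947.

Simulating step by step:
t=0: [3, 7, 43, 10, 33, 20, 57]
t=1: [31, 24, 18, 28, 35, 31, 30]
t=2: [38, 38, 34, 36, 34, 27, 29]
t=3: [21, 15, 11, 19, 24, 19, 19]
t=4: [49, 50, 49, 47, 50, 55, 52]
t=5: [33, 28, 27, 31, 31, 30, 33]
t=6: [30, 28, 29, 32, 28, 24, 27]
t=7: [37, 32, 31, 36, 36, 34, 37]
t=8: [18, 15, 15, 19, 15, 11, 14]
t=9: [42, 48, 49, 43, 44, 47, 43]
t=10: [18, 14, 14, 19, 15, 10, 14]
t=11: [40, 47, 48, 41, 43, 47, 42]
t=12: [15, 9, 10, 16, 12, 6, 11]
t=13: [29, 37, 37, 30, 32, 37, 31]
t=14: [15, 22, 22, 14, 19, 26, 19]
t=15: [50, 50, 50, 50, 49, 49, 50]
t=16: [29, 30, 29, 28, 28, 28, 28]
t=17: [33, 33, 33, 34, 35, 35, 34]
t=18: [19, 19, 19, 18, 17, 17, 18]
t=19: [55, 55, 55, 54, 53, 53, 54]
t=20: [43, 43, 43, 42, 41, 41, 42]
t=21: [7, 7, 7, 6, 5, 5, 6]
t=22: [19, 19, 19, 18, 17, 17, 18]

Answer: [55, 55, 55, 54, 53, 53, 54]
Key observation: The state at step 18, [19, 19, 19, 18, 17, 17, 18], reappears at step 22: the system is in a cycle of period 4 from step 18 on.  Therefore the state at step 3947 equals the state at step 18 + ((3947 - 18) mod 4) = 19, which is [55, 55, 55, 54, 53, 53, 54].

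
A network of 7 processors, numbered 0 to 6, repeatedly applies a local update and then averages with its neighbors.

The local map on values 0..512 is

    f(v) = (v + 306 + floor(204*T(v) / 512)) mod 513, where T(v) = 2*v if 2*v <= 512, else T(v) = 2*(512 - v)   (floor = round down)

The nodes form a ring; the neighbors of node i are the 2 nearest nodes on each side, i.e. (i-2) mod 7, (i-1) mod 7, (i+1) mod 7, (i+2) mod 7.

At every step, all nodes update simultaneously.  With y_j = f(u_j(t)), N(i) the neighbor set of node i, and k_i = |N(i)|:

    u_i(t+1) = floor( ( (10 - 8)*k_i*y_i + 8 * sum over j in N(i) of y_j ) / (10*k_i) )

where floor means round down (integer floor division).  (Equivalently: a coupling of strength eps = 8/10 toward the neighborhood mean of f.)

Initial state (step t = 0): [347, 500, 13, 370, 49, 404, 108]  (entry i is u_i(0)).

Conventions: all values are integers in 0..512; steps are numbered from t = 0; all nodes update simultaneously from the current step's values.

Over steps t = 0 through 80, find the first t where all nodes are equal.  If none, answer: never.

Simulating step by step:
t=0: [347, 500, 13, 370, 49, 404, 108]  (not all equal)
t=1: [337, 335, 314, 316, 356, 344, 350]  (not all equal)
t=2: [268, 267, 268, 268, 268, 269, 270]  (not all equal)
t=3: [255, 255, 255, 255, 255, 255, 255]  (all equal)

Answer: 3
Key observation: Synchronization is absorbing here: once all nodes are equal they stay equal, and step 3 is the first all-equal step.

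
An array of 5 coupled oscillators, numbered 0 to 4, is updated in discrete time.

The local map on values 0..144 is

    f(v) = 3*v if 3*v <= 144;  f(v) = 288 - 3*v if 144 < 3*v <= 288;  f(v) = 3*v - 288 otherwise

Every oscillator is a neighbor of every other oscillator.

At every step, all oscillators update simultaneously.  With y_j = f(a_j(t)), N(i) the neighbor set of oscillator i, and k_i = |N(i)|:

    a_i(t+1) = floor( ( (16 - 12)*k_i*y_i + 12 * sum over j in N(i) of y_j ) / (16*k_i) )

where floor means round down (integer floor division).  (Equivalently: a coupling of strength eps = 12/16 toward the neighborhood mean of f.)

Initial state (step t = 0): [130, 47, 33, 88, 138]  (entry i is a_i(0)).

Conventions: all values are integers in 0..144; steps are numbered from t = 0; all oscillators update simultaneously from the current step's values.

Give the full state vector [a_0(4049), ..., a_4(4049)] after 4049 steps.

Answer: [99, 99, 99, 99, 99]
Key observation: The state at step 2, [9, 9, 9, 9, 9], reappears at step 10: the system is in a cycle of period 8 from step 2 on.  Therefore the state at step 4049 equals the state at step 2 + ((4049 - 2) mod 8) = 9, which is [99, 99, 99, 99, 99].

Derivation:
t=0: [130, 47, 33, 88, 138]
t=1: [98, 101, 98, 93, 100]
t=2: [9, 9, 9, 9, 9]
t=3: [27, 27, 27, 27, 27]
t=4: [81, 81, 81, 81, 81]
t=5: [45, 45, 45, 45, 45]
t=6: [135, 135, 135, 135, 135]
t=7: [117, 117, 117, 117, 117]
t=8: [63, 63, 63, 63, 63]
t=9: [99, 99, 99, 99, 99]
t=10: [9, 9, 9, 9, 9]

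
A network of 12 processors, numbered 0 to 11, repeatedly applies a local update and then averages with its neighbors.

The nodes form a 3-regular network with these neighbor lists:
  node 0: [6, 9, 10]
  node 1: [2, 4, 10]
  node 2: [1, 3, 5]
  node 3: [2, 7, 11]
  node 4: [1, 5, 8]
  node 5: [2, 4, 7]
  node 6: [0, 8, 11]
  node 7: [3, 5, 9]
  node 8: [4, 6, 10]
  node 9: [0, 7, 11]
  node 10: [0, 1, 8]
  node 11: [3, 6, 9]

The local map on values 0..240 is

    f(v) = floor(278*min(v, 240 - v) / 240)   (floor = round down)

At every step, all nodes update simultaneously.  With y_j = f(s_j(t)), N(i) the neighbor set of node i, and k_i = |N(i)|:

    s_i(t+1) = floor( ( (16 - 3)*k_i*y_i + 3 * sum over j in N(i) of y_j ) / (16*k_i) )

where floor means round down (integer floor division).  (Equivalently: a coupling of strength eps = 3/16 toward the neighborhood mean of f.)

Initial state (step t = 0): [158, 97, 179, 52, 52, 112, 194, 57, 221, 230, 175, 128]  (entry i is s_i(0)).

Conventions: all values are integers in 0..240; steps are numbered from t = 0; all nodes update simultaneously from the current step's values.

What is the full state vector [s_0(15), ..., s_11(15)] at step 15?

Simulating step by step:
t=0: [158, 97, 179, 52, 52, 112, 194, 57, 221, 230, 175, 128]
t=1: [85, 103, 75, 65, 65, 117, 58, 66, 29, 27, 75, 112]
t=2: [91, 112, 90, 79, 78, 124, 70, 76, 41, 44, 85, 115]
t=3: [99, 123, 106, 94, 92, 126, 83, 88, 55, 61, 97, 121]
t=4: [110, 130, 122, 110, 106, 127, 97, 101, 70, 78, 110, 128]
t=5: [123, 127, 134, 127, 120, 129, 112, 115, 88, 96, 124, 125]
t=6: [133, 130, 123, 129, 135, 128, 127, 131, 107, 115, 131, 131]
t=7: [124, 127, 133, 128, 122, 128, 128, 126, 123, 131, 125, 126]
t=8: [133, 130, 124, 129, 135, 129, 129, 131, 134, 127, 133, 131]
t=9: [123, 126, 132, 128, 121, 127, 127, 126, 122, 129, 123, 126]
t=10: [134, 132, 126, 129, 136, 130, 130, 131, 135, 128, 134, 131]
t=11: [122, 124, 131, 128, 120, 126, 126, 126, 121, 128, 122, 126]
t=12: [135, 133, 127, 129, 138, 132, 132, 131, 136, 129, 135, 131]
t=13: [121, 123, 129, 127, 118, 124, 124, 126, 120, 127, 121, 126]
t=14: [136, 134, 128, 130, 136, 133, 134, 131, 138, 130, 137, 131]
t=15: [120, 122, 128, 127, 120, 123, 121, 125, 118, 126, 119, 125]

Answer: [120, 122, 128, 127, 120, 123, 121, 125, 118, 126, 119, 125]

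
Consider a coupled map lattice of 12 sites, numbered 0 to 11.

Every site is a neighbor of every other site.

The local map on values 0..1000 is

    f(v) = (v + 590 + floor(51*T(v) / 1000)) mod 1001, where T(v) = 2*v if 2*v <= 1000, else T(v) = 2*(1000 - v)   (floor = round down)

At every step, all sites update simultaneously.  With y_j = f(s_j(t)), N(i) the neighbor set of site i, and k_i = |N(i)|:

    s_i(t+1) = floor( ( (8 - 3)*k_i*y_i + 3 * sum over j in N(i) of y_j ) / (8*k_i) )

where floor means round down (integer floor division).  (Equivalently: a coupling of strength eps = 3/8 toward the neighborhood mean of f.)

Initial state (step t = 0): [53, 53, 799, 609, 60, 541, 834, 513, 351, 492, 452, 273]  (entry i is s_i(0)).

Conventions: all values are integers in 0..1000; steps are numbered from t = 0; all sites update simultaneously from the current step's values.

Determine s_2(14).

Answer: s_2(14) = 346

Derivation:
t=0: [53, 53, 799, 609, 60, 541, 834, 513, 351, 492, 452, 273]
t=1: [568, 568, 426, 325, 573, 289, 445, 274, 762, 263, 237, 711]
t=2: [320, 320, 236, 762, 323, 738, 248, 728, 423, 721, 704, 396]
t=3: [773, 773, 718, 438, 775, 425, 726, 419, 249, 416, 407, 231]
t=4: [357, 357, 327, 171, 357, 163, 331, 159, 640, 157, 151, 628]
t=5: [894, 894, 875, 773, 894, 768, 877, 765, 470, 764, 760, 463]
t=6: [445, 445, 435, 381, 445, 378, 436, 377, 217, 377, 374, 212]
t=7: [116, 116, 110, 74, 116, 72, 110, 72, 559, 72, 70, 556]
t=8: [672, 672, 669, 645, 672, 644, 669, 644, 362, 644, 643, 361]
t=9: [336, 336, 335, 322, 336, 322, 335, 322, 746, 322, 321, 746]
t=10: [916, 916, 915, 906, 916, 906, 915, 906, 561, 906, 906, 561]
t=11: [489, 489, 489, 484, 489, 484, 489, 484, 301, 484, 484, 301]
t=12: [180, 180, 180, 177, 180, 177, 180, 177, 649, 177, 177, 649]
t=13: [752, 752, 752, 750, 752, 750, 752, 750, 448, 750, 750, 448]
t=14: [346, 346, 346, 345, 346, 345, 346, 345, 178, 345, 345, 178]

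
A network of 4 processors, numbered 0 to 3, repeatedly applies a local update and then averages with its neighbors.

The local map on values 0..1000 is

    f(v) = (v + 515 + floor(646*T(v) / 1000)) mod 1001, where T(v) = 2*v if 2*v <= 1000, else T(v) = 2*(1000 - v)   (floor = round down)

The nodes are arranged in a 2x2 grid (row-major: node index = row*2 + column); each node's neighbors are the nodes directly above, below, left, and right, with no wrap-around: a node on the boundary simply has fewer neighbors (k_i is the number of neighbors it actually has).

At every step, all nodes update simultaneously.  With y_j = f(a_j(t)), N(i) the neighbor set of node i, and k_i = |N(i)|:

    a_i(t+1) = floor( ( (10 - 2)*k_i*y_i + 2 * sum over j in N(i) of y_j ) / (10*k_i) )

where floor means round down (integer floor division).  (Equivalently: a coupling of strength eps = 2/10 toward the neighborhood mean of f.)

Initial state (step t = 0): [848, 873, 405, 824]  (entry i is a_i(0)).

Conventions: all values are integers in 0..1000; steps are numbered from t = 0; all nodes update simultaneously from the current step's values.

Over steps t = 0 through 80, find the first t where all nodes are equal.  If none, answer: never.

Answer: never
Key observation: The state at step 5 reappears at step 7 — the system is in a cycle of period 2 from step 5 on.  No step 0..7 is synchronized, and the cycle repeats forever, so no step up to 80 (or ever) has all nodes equal.

Derivation:
t=0: [848, 873, 405, 824]  (not all equal)
t=1: [545, 553, 465, 551]  (not all equal)
t=2: [639, 644, 592, 638]  (not all equal)
t=3: [620, 617, 630, 620]  (not all equal)
t=4: [623, 624, 622, 623]  (not all equal)
t=5: [623, 623, 624, 623]  (not all equal)
t=6: [623, 624, 623, 623]  (not all equal)
t=7: [623, 623, 624, 623]  (not all equal)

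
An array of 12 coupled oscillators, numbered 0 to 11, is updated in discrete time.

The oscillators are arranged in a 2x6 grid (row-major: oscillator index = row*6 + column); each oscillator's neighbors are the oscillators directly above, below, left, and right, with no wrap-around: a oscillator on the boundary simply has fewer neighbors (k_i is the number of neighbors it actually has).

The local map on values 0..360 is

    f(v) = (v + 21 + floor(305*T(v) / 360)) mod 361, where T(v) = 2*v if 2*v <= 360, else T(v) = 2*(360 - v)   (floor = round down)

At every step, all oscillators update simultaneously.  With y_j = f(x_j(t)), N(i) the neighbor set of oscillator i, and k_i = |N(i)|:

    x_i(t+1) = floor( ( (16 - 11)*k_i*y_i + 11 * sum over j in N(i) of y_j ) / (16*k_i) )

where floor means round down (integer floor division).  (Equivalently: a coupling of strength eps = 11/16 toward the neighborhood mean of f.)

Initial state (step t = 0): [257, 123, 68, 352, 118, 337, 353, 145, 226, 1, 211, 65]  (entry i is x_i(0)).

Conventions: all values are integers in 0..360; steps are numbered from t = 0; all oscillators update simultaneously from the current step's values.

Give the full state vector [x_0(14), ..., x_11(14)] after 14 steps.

Answer: [284, 208, 159, 94, 73, 63, 218, 191, 107, 88, 68, 62]

Derivation:
t=0: [257, 123, 68, 352, 118, 337, 353, 145, 226, 1, 211, 65]
t=1: [157, 189, 176, 137, 147, 194, 55, 127, 98, 67, 166, 115]
t=2: [131, 93, 145, 98, 79, 174, 82, 136, 166, 159, 167, 186]
t=3: [179, 104, 167, 174, 192, 168, 88, 149, 71, 142, 139, 125]
t=4: [236, 165, 180, 105, 105, 204, 150, 195, 114, 98, 133, 161]
t=5: [90, 120, 213, 262, 197, 176, 102, 155, 231, 237, 161, 79]
t=6: [301, 213, 162, 110, 113, 167, 209, 195, 103, 99, 137, 150]
t=7: [103, 104, 198, 261, 205, 167, 105, 166, 211, 237, 163, 67]
t=8: [300, 217, 158, 110, 107, 146, 233, 200, 117, 103, 130, 134]
t=9: [97, 100, 203, 257, 183, 130, 99, 169, 222, 245, 147, 28]
t=10: [286, 211, 153, 113, 80, 84, 226, 194, 114, 90, 94, 52]
t=11: [103, 102, 200, 232, 267, 213, 106, 171, 210, 294, 236, 229]
t=12: [299, 218, 161, 97, 103, 104, 239, 203, 111, 97, 92, 112]
t=13: [95, 101, 194, 242, 288, 307, 98, 164, 215, 287, 290, 296]
t=14: [284, 208, 159, 94, 73, 63, 218, 191, 107, 88, 68, 62]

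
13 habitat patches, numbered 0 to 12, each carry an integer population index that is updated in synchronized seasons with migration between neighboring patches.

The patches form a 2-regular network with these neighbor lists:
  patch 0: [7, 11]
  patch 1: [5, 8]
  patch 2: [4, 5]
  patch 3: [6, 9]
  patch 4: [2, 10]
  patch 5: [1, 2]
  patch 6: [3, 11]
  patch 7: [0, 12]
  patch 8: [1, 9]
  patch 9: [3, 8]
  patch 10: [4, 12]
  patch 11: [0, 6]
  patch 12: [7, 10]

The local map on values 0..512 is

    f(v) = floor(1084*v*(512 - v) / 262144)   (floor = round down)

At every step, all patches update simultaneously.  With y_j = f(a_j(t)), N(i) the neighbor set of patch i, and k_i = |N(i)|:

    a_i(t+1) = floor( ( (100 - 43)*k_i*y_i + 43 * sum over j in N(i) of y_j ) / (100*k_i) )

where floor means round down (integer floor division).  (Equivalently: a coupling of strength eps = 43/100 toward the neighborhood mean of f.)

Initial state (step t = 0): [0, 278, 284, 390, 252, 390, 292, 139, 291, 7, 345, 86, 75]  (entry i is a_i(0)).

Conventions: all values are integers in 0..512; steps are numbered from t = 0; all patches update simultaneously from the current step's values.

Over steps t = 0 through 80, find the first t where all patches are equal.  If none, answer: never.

Answer: 4
Key observation: Synchronization is absorbing here: once all patches are equal they stay equal, and step 4 is the first all-equal step.

Derivation:
t=0: [0, 278, 284, 390, 252, 390, 292, 139, 291, 7, 345, 86, 75]  (not all equal)
t=1: [78, 251, 252, 171, 262, 226, 225, 151, 211, 107, 222, 143, 174]  (not all equal)
t=2: [174, 267, 269, 233, 269, 268, 250, 210, 245, 210, 261, 211, 244]  (not all equal)
t=3: [251, 270, 270, 267, 270, 270, 267, 259, 268, 265, 270, 259, 268]  (not all equal)
t=4: [270, 270, 270, 270, 270, 270, 270, 270, 270, 270, 270, 270, 270]  (all equal)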